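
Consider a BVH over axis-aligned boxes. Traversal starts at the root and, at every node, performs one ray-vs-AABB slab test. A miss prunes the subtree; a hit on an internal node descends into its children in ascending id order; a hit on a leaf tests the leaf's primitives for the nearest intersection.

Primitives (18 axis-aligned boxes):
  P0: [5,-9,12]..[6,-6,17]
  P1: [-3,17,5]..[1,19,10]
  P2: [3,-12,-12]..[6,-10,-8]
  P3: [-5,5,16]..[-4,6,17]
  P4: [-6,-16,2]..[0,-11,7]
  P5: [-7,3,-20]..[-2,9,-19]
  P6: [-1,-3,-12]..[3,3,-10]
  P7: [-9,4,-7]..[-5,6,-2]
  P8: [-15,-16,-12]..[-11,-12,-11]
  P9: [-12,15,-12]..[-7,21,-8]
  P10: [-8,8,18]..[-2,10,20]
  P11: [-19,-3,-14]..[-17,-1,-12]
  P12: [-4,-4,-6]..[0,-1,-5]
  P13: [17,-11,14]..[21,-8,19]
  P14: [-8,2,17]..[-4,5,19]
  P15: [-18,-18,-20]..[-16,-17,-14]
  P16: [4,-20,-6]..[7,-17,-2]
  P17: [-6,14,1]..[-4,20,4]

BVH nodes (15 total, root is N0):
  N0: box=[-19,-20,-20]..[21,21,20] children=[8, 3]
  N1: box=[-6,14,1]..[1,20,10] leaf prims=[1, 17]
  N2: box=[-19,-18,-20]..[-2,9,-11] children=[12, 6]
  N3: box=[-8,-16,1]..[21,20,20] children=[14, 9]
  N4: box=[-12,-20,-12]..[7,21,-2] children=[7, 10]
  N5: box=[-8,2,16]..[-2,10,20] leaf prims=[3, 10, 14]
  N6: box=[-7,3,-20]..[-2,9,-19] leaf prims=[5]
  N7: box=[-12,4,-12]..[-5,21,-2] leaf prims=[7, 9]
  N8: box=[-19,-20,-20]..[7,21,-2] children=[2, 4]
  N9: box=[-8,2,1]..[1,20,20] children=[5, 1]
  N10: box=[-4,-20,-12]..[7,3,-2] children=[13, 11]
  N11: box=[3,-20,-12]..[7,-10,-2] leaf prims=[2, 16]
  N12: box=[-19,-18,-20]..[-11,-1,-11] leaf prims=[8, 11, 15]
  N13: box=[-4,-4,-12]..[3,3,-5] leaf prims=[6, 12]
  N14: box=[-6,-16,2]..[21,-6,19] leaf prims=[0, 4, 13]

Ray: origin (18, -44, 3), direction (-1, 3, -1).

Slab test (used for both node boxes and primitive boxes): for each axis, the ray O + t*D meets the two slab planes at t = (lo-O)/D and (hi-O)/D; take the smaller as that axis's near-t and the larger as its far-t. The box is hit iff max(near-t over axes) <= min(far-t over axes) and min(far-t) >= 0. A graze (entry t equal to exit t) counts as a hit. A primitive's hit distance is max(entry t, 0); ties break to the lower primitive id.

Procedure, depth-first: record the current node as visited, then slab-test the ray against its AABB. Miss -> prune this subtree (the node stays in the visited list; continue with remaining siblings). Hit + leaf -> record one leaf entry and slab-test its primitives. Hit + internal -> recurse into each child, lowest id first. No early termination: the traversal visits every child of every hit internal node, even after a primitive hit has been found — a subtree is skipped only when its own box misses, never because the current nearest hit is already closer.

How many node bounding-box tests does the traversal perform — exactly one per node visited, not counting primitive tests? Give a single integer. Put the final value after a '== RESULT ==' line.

Walk:
N0 x:[-3,37] y:[8,65/3] z:[-17,23] -> hit [8,65/3], descend [3, 8]
  N3 x:[-3,26] y:[28/3,64/3] z:[-17,2] -> miss, prune
  N8 x:[11,37] y:[8,65/3] z:[5,23] -> hit [11,65/3], descend [2, 4]
    N2 x:[20,37] y:[26/3,53/3] z:[14,23] -> miss, prune
    N4 x:[11,30] y:[8,65/3] z:[5,15] -> hit [11,15], descend [7, 10]
      N7 x:[23,30] y:[16,65/3] z:[5,15] -> miss, prune
      N10 x:[11,22] y:[8,47/3] z:[5,15] -> hit [11,15], descend [11, 13]
        N11 x:[11,15] y:[8,34/3] z:[5,15] -> hit [11,34/3] leaf, test {P2(miss), P16(miss)}
        N13 x:[15,22] y:[40/3,47/3] z:[8,15] -> hit [15,15] leaf, test {P6@t=15, P12(miss)}

order=[0, 3, 8, 2, 4, 7, 10, 11, 13]  |boxes|=9  |leaves|=2  hit=P6

== RESULT ==
9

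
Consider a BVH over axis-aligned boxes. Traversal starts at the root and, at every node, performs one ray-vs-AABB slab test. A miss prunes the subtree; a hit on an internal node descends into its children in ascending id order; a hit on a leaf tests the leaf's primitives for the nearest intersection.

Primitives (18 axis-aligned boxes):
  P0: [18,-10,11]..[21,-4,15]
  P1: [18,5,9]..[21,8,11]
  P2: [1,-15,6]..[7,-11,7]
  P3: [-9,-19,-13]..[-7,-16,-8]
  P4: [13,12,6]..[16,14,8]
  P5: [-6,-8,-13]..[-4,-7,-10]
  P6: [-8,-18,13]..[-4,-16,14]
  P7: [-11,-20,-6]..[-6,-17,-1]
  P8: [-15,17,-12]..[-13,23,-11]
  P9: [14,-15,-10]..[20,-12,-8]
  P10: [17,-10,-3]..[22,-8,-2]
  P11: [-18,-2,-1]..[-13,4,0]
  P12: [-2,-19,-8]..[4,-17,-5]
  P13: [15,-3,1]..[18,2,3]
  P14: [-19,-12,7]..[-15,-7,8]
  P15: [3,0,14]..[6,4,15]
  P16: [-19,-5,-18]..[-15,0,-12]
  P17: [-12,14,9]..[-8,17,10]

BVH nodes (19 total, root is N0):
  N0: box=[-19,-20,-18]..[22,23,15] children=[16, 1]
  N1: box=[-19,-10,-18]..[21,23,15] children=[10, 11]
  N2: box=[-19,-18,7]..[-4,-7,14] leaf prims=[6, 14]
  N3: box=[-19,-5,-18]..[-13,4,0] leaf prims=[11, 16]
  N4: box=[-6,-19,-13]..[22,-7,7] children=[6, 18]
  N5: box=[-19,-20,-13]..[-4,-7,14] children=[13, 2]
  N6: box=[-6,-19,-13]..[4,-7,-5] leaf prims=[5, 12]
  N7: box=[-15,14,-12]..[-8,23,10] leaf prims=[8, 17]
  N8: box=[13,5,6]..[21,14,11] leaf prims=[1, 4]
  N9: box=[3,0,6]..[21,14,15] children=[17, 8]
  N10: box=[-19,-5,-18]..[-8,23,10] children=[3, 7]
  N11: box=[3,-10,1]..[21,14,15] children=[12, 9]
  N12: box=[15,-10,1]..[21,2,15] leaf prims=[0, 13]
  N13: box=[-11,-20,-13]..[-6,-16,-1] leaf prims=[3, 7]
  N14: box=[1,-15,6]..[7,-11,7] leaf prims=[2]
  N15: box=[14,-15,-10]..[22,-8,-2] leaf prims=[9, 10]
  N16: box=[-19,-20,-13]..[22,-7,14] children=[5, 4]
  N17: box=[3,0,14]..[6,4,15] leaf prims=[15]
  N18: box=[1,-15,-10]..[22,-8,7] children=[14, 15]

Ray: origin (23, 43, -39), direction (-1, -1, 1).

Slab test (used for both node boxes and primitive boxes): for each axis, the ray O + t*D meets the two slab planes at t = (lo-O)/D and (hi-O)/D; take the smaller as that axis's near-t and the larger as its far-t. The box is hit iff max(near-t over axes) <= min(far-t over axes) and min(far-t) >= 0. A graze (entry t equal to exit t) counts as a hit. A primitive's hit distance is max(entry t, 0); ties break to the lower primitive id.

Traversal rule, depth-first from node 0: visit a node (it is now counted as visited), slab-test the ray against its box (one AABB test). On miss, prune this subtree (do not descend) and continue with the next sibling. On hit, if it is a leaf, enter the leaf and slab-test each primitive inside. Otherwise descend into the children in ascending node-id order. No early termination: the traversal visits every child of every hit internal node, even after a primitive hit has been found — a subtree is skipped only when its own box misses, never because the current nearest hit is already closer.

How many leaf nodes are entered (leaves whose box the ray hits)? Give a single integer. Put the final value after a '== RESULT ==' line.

Traverse from the root:
N0 x:[1,42] y:[20,63] z:[21,54] -> hit [21,42], descend [1, 16]
  N1 x:[2,42] y:[20,53] z:[21,54] -> hit [21,42], descend [10, 11]
    N10 x:[31,42] y:[20,48] z:[21,49] -> hit [31,42], descend [3, 7]
      N3 x:[36,42] y:[39,48] z:[21,39] -> hit [39,39] leaf, test {P11@t=39, P16(miss)}
      N7 x:[31,38] y:[20,29] z:[27,49] -> miss, prune
    N11 x:[2,20] y:[29,53] z:[40,54] -> miss, prune
  N16 x:[1,42] y:[50,63] z:[26,53] -> miss, prune

Visited [0, 1, 10, 3, 7, 11, 16]. Tests: 7 box, 1 leaf. Nearest: P11.

== RESULT ==
1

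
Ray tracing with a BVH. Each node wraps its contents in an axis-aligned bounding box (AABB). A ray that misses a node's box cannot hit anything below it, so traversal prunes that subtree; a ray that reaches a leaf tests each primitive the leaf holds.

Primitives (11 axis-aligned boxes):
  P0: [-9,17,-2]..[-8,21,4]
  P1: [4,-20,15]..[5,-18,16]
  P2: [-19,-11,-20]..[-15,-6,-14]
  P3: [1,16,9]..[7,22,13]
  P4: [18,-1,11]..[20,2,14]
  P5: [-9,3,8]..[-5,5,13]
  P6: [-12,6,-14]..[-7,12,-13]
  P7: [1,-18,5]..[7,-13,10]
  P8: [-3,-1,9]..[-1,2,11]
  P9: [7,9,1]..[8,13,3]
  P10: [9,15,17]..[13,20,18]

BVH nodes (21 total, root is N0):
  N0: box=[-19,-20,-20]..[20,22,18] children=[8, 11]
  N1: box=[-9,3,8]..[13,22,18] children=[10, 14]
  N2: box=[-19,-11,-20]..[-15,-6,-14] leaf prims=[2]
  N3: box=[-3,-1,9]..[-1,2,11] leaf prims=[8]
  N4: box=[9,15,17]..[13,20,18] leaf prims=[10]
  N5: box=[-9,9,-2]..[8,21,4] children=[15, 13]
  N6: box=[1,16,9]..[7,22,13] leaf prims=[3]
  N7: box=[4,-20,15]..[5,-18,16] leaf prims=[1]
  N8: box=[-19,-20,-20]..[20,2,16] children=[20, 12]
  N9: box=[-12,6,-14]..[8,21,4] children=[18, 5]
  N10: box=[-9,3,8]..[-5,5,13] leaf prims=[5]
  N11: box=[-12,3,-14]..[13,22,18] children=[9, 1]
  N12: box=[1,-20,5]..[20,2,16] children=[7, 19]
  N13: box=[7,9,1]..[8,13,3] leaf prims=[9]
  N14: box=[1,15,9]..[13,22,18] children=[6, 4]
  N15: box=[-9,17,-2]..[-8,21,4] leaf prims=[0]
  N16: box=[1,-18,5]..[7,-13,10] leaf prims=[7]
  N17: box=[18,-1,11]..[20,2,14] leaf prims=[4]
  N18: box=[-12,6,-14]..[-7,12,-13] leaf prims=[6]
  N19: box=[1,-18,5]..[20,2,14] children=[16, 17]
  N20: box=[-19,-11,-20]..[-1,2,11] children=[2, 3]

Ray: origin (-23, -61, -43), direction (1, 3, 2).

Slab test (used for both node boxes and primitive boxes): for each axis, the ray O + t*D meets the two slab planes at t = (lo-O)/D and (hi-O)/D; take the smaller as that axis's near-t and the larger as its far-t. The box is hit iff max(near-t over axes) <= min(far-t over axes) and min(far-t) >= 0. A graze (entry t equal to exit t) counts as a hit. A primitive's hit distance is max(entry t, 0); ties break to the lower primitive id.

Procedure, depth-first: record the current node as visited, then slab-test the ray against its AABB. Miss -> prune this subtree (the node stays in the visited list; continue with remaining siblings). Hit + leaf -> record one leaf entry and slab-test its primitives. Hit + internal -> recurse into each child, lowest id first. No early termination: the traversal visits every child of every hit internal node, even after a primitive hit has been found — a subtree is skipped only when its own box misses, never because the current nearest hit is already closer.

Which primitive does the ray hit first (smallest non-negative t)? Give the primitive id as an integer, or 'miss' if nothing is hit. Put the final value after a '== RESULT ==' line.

Walk:
N0 x:[4,43] y:[41/3,83/3] z:[23/2,61/2] -> hit [41/3,83/3], descend [8, 11]
  N8 x:[4,43] y:[41/3,21] z:[23/2,59/2] -> hit [41/3,21], descend [12, 20]
    N12 x:[24,43] y:[41/3,21] z:[24,59/2] -> miss, prune
    N20 x:[4,22] y:[50/3,21] z:[23/2,27] -> hit [50/3,21], descend [2, 3]
      N2 x:[4,8] y:[50/3,55/3] z:[23/2,29/2] -> miss, prune
      N3 x:[20,22] y:[20,21] z:[26,27] -> miss, prune
  N11 x:[11,36] y:[64/3,83/3] z:[29/2,61/2] -> hit [64/3,83/3], descend [1, 9]
    N1 x:[14,36] y:[64/3,83/3] z:[51/2,61/2] -> hit [51/2,83/3], descend [10, 14]
      N10 x:[14,18] y:[64/3,22] z:[51/2,28] -> miss, prune
      N14 x:[24,36] y:[76/3,83/3] z:[26,61/2] -> hit [26,83/3], descend [4, 6]
        N4 x:[32,36] y:[76/3,27] z:[30,61/2] -> miss, prune
        N6 x:[24,30] y:[77/3,83/3] z:[26,28] -> hit [26,83/3] leaf, test {P3@t=26}
    N9 x:[11,31] y:[67/3,82/3] z:[29/2,47/2] -> hit [67/3,47/2], descend [5, 18]
      N5 x:[14,31] y:[70/3,82/3] z:[41/2,47/2] -> hit [70/3,47/2], descend [13, 15]
        N13 x:[30,31] y:[70/3,74/3] z:[22,23] -> miss, prune
        N15 x:[14,15] y:[26,82/3] z:[41/2,47/2] -> miss, prune
      N18 x:[11,16] y:[67/3,73/3] z:[29/2,15] -> miss, prune

Visited [0, 8, 12, 20, 2, 3, 11, 1, 10, 14, 4, 6, 9, 5, 13, 15, 18]. Tests: 17 box, 1 leaf. Nearest: P3.

== RESULT ==
3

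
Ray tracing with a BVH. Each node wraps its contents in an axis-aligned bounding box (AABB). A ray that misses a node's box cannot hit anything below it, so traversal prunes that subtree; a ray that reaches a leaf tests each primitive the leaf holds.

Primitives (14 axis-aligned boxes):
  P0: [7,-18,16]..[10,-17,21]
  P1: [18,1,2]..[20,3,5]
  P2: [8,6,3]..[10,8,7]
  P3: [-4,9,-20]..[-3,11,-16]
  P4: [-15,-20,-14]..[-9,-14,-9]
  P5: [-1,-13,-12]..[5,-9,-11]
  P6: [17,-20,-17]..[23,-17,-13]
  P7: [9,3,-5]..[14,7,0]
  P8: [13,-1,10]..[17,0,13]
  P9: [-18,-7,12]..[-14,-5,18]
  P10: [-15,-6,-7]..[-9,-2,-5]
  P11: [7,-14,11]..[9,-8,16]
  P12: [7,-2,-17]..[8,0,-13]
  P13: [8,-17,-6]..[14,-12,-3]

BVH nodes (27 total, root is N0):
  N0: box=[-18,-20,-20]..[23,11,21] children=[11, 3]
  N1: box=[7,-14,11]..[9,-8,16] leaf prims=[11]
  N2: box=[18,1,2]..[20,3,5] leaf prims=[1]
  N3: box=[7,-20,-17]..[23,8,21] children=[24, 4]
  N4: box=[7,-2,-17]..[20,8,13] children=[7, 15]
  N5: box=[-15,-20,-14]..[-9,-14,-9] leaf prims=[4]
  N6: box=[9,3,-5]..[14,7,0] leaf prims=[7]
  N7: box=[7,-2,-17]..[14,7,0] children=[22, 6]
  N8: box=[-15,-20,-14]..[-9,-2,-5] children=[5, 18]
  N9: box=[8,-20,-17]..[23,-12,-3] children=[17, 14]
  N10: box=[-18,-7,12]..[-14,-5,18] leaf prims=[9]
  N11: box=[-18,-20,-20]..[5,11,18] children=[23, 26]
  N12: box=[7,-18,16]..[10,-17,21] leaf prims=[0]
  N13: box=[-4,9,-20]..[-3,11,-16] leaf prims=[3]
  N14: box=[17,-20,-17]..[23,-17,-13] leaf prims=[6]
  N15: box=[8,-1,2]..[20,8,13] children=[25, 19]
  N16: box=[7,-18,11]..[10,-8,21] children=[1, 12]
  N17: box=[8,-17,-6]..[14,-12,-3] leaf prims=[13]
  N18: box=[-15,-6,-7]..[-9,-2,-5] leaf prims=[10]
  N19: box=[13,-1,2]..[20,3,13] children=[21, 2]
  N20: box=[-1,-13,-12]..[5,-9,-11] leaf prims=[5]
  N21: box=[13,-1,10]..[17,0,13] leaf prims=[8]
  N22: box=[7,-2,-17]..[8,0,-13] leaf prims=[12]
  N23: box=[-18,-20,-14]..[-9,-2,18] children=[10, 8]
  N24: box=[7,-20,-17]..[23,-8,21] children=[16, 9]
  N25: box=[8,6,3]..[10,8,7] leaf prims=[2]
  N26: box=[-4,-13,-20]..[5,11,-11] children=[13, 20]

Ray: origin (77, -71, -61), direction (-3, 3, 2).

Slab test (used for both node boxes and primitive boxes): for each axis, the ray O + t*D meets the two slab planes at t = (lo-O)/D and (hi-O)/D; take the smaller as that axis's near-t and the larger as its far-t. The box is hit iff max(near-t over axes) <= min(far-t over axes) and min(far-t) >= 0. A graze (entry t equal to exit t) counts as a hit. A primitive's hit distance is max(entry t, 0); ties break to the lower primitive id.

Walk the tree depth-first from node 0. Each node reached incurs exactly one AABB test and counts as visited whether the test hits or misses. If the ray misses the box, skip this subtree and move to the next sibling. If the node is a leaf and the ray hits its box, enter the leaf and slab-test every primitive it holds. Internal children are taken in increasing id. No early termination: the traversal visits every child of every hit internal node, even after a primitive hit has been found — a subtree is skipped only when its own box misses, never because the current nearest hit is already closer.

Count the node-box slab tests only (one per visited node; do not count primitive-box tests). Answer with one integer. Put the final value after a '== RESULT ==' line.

Traverse from the root:
N0 x:[18,95/3] y:[17,82/3] z:[41/2,41] -> hit [41/2,82/3], descend [3, 11]
  N3 x:[18,70/3] y:[17,79/3] z:[22,41] -> hit [22,70/3], descend [4, 24]
    N4 x:[19,70/3] y:[23,79/3] z:[22,37] -> hit [23,70/3], descend [7, 15]
      N7 x:[21,70/3] y:[23,26] z:[22,61/2] -> hit [23,70/3], descend [6, 22]
        N6 x:[21,68/3] y:[74/3,26] z:[28,61/2] -> miss, prune
        N22 x:[23,70/3] y:[23,71/3] z:[22,24] -> hit [23,70/3] leaf, test {P12@t=23}
      N15 x:[19,23] y:[70/3,79/3] z:[63/2,37] -> miss, prune
    N24 x:[18,70/3] y:[17,21] z:[22,41] -> miss, prune
  N11 x:[24,95/3] y:[17,82/3] z:[41/2,79/2] -> hit [24,82/3], descend [23, 26]
    N23 x:[86/3,95/3] y:[17,23] z:[47/2,79/2] -> miss, prune
    N26 x:[24,27] y:[58/3,82/3] z:[41/2,25] -> hit [24,25], descend [13, 20]
      N13 x:[80/3,27] y:[80/3,82/3] z:[41/2,45/2] -> miss, prune
      N20 x:[24,26] y:[58/3,62/3] z:[49/2,25] -> miss, prune

Visited [0, 3, 4, 7, 6, 22, 15, 24, 11, 23, 26, 13, 20]. Tests: 13 box, 1 leaf. Nearest: P12.

== RESULT ==
13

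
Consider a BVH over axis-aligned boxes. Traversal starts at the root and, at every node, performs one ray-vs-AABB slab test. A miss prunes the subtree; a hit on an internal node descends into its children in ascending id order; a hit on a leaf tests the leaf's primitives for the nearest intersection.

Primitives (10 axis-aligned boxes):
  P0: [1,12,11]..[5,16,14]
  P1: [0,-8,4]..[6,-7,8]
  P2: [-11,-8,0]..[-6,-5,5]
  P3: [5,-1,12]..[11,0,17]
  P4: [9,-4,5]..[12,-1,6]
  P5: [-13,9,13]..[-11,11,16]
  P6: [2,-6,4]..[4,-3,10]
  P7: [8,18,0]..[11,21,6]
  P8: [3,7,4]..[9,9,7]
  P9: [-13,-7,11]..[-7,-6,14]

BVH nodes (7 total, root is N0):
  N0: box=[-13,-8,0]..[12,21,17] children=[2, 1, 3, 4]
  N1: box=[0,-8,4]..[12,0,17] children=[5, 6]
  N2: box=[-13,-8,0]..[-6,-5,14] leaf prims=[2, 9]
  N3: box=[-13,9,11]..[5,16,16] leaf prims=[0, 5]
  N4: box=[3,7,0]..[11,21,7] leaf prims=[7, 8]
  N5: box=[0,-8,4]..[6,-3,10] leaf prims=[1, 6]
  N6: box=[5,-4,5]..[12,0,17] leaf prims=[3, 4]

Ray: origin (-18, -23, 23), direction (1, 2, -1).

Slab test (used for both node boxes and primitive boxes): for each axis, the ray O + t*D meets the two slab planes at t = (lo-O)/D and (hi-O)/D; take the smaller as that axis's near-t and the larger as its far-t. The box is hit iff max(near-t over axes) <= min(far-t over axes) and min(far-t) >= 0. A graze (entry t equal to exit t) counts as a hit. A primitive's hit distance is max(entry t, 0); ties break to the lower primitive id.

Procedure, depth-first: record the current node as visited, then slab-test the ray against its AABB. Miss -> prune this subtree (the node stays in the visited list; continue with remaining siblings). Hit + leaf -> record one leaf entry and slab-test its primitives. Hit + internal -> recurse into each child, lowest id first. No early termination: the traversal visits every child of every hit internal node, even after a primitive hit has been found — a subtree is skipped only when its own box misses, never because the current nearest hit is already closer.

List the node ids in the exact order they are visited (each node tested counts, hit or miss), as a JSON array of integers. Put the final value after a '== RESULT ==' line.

Trace the traversal:
N0 x:[5,30] y:[15/2,22] z:[6,23] -> hit [15/2,22], descend [1, 2, 3, 4]
  N1 x:[18,30] y:[15/2,23/2] z:[6,19] -> miss, prune
  N2 x:[5,12] y:[15/2,9] z:[9,23] -> hit [9,9] leaf, test {P2(miss), P9(miss)}
  N3 x:[5,23] y:[16,39/2] z:[7,12] -> miss, prune
  N4 x:[21,29] y:[15,22] z:[16,23] -> hit [21,22] leaf, test {P7(miss), P8(miss)}

Visited [0, 1, 2, 3, 4]. Tests: 5 box, 2 leaf. Nearest: miss.

== RESULT ==
[0, 1, 2, 3, 4]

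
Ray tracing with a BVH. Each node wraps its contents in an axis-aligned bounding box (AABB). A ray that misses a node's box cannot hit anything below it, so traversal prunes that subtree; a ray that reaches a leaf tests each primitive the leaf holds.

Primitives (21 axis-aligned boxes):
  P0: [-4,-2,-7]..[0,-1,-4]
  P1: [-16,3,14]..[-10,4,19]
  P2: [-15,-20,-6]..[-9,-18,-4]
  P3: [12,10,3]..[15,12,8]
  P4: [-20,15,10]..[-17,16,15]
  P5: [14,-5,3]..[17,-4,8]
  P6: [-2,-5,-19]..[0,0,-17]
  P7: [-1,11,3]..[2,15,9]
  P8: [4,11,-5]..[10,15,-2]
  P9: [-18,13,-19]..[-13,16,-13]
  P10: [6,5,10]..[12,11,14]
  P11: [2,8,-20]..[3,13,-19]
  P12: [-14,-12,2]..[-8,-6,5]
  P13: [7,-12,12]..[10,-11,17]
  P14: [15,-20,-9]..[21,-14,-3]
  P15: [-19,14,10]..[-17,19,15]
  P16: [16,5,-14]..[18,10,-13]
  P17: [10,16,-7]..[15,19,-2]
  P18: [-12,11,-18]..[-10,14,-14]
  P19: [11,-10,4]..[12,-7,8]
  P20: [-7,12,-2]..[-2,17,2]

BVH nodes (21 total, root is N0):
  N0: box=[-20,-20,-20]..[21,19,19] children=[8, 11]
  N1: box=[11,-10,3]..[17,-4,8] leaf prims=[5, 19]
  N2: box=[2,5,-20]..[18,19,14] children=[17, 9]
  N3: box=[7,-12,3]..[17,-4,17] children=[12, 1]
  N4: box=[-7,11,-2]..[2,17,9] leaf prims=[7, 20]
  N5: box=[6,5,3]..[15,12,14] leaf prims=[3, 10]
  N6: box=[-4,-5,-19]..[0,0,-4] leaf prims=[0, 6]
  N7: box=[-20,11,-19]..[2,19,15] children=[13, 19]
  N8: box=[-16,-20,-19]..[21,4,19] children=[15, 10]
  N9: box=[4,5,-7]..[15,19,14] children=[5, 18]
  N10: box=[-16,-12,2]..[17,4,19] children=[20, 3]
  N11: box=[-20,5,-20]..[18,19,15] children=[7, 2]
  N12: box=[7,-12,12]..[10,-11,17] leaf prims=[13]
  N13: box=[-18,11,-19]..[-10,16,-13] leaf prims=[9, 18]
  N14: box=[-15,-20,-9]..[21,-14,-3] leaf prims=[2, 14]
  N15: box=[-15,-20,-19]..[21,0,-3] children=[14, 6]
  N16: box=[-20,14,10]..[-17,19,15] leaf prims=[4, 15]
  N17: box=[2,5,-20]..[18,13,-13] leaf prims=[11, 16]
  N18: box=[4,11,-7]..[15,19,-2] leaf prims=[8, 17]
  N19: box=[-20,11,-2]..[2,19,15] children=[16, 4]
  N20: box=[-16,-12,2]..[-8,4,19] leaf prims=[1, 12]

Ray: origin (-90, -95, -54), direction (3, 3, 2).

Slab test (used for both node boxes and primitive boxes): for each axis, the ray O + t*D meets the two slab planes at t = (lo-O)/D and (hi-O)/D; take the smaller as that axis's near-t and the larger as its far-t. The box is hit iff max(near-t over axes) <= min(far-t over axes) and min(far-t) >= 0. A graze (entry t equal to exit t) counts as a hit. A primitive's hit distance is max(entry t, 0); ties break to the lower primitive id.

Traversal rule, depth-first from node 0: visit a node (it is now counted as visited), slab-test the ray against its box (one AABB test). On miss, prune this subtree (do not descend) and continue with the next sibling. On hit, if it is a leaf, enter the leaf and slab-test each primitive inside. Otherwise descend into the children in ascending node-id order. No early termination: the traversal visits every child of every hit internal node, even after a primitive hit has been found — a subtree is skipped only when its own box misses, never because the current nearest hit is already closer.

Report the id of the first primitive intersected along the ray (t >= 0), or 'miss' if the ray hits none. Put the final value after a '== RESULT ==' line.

Walk:
N0 x:[70/3,37] y:[25,38] z:[17,73/2] -> hit [25,73/2], descend [8, 11]
  N8 x:[74/3,37] y:[25,33] z:[35/2,73/2] -> hit [25,33], descend [10, 15]
    N10 x:[74/3,107/3] y:[83/3,33] z:[28,73/2] -> hit [28,33], descend [3, 20]
      N3 x:[97/3,107/3] y:[83/3,91/3] z:[57/2,71/2] -> miss, prune
      N20 x:[74/3,82/3] y:[83/3,33] z:[28,73/2] -> miss, prune
    N15 x:[25,37] y:[25,95/3] z:[35/2,51/2] -> hit [25,51/2], descend [6, 14]
      N6 x:[86/3,30] y:[30,95/3] z:[35/2,25] -> miss, prune
      N14 x:[25,37] y:[25,27] z:[45/2,51/2] -> hit [25,51/2] leaf, test {P2@t=25, P14(miss)}
  N11 x:[70/3,36] y:[100/3,38] z:[17,69/2] -> hit [100/3,69/2], descend [2, 7]
    N2 x:[92/3,36] y:[100/3,38] z:[17,34] -> hit [100/3,34], descend [9, 17]
      N9 x:[94/3,35] y:[100/3,38] z:[47/2,34] -> hit [100/3,34], descend [5, 18]
        N5 x:[32,35] y:[100/3,107/3] z:[57/2,34] -> hit [100/3,34] leaf, test {P3(miss), P10@t=100/3}
        N18 x:[94/3,35] y:[106/3,38] z:[47/2,26] -> miss, prune
      N17 x:[92/3,36] y:[100/3,36] z:[17,41/2] -> miss, prune
    N7 x:[70/3,92/3] y:[106/3,38] z:[35/2,69/2] -> miss, prune

Visited [0, 8, 10, 3, 20, 15, 6, 14, 11, 2, 9, 5, 18, 17, 7]. Tests: 15 box, 2 leaf. Nearest: P2.

== RESULT ==
2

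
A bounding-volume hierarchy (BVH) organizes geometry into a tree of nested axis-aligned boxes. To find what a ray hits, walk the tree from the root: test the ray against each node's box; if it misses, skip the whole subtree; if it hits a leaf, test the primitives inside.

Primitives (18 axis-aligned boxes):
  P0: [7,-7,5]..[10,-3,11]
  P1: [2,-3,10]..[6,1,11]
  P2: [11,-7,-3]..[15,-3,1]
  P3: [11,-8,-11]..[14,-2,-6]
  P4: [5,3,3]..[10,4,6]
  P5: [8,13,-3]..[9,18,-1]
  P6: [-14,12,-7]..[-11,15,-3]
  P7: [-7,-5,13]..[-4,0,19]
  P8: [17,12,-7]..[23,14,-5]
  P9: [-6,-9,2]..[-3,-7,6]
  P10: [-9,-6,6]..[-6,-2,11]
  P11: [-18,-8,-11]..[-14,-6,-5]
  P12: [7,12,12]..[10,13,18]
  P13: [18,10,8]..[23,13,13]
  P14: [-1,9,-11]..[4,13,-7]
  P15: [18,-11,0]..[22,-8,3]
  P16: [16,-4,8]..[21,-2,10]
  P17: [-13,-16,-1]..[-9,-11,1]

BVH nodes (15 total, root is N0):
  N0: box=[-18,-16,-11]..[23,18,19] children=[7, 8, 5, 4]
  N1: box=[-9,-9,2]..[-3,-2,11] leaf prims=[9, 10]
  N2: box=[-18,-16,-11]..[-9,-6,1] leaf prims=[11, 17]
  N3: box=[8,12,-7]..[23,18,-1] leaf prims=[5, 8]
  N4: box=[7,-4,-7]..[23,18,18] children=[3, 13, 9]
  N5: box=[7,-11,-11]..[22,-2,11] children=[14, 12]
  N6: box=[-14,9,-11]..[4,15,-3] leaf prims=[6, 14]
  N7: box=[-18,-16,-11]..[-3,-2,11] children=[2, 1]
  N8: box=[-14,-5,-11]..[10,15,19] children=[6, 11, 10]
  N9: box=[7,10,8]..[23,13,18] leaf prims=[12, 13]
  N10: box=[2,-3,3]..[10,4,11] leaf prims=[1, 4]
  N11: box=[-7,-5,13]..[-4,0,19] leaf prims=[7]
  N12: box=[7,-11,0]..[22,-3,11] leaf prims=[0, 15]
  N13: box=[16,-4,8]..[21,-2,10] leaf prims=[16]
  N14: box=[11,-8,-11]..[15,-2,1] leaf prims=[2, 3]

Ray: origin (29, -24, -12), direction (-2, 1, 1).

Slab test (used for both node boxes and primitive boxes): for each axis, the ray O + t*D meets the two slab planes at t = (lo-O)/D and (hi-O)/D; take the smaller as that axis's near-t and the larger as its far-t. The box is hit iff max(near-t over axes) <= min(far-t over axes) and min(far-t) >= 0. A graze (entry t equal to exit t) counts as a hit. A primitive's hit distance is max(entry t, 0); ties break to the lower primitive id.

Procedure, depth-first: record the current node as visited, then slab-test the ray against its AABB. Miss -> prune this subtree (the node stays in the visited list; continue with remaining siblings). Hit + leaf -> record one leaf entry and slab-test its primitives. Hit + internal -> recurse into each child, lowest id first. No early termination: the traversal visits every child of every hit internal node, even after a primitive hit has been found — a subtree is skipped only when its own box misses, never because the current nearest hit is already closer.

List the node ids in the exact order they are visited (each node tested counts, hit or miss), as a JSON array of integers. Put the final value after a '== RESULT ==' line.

Trace the traversal:
N0 x:[3,47/2] y:[8,42] z:[1,31] -> hit [8,47/2], descend [4, 5, 7, 8]
  N4 x:[3,11] y:[20,42] z:[5,30] -> miss, prune
  N5 x:[7/2,11] y:[13,22] z:[1,23] -> miss, prune
  N7 x:[16,47/2] y:[8,22] z:[1,23] -> hit [16,22], descend [1, 2]
    N1 x:[16,19] y:[15,22] z:[14,23] -> hit [16,19] leaf, test {P9@t=16, P10@t=18}
    N2 x:[19,47/2] y:[8,18] z:[1,13] -> miss, prune
  N8 x:[19/2,43/2] y:[19,39] z:[1,31] -> hit [19,43/2], descend [6, 10, 11]
    N6 x:[25/2,43/2] y:[33,39] z:[1,9] -> miss, prune
    N10 x:[19/2,27/2] y:[21,28] z:[15,23] -> miss, prune
    N11 x:[33/2,18] y:[19,24] z:[25,31] -> miss, prune

Visited [0, 4, 5, 7, 1, 2, 8, 6, 10, 11]. Tests: 10 box, 1 leaf. Nearest: P9.

== RESULT ==
[0, 4, 5, 7, 1, 2, 8, 6, 10, 11]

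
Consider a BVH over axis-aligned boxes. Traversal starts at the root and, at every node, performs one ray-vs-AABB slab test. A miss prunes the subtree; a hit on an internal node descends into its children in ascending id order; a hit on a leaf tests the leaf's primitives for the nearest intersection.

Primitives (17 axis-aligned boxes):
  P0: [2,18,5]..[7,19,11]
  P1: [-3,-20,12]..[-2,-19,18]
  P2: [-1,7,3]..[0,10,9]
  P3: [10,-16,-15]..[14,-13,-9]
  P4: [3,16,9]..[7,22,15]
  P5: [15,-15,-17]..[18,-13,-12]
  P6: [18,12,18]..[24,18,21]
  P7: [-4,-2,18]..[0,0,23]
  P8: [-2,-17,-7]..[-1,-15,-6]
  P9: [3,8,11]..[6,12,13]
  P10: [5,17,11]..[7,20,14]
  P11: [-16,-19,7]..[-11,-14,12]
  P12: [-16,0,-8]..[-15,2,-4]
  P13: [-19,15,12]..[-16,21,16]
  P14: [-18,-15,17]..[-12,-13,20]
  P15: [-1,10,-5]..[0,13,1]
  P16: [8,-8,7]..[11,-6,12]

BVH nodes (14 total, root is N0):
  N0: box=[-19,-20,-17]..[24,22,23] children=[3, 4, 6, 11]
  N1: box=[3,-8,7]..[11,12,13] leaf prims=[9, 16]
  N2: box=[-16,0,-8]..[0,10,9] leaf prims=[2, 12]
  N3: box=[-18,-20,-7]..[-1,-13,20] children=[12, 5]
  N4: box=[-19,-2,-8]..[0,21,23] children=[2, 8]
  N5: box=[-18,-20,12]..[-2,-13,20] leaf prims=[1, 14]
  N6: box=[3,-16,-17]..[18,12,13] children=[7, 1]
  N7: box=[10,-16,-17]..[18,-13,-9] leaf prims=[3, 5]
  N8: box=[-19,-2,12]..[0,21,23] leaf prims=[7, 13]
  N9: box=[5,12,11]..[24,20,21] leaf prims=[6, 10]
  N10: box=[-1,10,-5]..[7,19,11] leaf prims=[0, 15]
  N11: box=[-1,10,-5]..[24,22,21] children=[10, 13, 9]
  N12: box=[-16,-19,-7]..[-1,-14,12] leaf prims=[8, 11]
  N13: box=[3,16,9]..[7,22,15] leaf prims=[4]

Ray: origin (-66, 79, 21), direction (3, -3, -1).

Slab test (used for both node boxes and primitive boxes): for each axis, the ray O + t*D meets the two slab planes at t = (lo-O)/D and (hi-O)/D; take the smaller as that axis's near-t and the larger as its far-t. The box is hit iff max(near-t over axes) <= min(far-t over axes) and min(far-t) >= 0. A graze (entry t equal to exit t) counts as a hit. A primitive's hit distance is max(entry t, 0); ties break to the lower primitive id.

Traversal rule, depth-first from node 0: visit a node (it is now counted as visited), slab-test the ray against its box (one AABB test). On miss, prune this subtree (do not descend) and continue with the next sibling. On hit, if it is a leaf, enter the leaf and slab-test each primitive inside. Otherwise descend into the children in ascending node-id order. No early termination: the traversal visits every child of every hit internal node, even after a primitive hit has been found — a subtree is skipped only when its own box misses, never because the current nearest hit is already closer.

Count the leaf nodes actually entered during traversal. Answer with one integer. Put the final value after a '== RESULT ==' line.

Traverse from the root:
N0 x:[47/3,30] y:[19,33] z:[-2,38] -> hit [19,30], descend [3, 4, 6, 11]
  N3 x:[16,65/3] y:[92/3,33] z:[1,28] -> miss, prune
  N4 x:[47/3,22] y:[58/3,27] z:[-2,29] -> hit [58/3,22], descend [2, 8]
    N2 x:[50/3,22] y:[23,79/3] z:[12,29] -> miss, prune
    N8 x:[47/3,22] y:[58/3,27] z:[-2,9] -> miss, prune
  N6 x:[23,28] y:[67/3,95/3] z:[8,38] -> hit [23,28], descend [1, 7]
    N1 x:[23,77/3] y:[67/3,29] z:[8,14] -> miss, prune
    N7 x:[76/3,28] y:[92/3,95/3] z:[30,38] -> miss, prune
  N11 x:[65/3,30] y:[19,23] z:[0,26] -> hit [65/3,23], descend [9, 10, 13]
    N9 x:[71/3,30] y:[59/3,67/3] z:[0,10] -> miss, prune
    N10 x:[65/3,73/3] y:[20,23] z:[10,26] -> hit [65/3,23] leaf, test {P0(miss), P15@t=22}
    N13 x:[23,73/3] y:[19,21] z:[6,12] -> miss, prune

Visited [0, 3, 4, 2, 8, 6, 1, 7, 11, 9, 10, 13]. Tests: 12 box, 1 leaf. Nearest: P15.

== RESULT ==
1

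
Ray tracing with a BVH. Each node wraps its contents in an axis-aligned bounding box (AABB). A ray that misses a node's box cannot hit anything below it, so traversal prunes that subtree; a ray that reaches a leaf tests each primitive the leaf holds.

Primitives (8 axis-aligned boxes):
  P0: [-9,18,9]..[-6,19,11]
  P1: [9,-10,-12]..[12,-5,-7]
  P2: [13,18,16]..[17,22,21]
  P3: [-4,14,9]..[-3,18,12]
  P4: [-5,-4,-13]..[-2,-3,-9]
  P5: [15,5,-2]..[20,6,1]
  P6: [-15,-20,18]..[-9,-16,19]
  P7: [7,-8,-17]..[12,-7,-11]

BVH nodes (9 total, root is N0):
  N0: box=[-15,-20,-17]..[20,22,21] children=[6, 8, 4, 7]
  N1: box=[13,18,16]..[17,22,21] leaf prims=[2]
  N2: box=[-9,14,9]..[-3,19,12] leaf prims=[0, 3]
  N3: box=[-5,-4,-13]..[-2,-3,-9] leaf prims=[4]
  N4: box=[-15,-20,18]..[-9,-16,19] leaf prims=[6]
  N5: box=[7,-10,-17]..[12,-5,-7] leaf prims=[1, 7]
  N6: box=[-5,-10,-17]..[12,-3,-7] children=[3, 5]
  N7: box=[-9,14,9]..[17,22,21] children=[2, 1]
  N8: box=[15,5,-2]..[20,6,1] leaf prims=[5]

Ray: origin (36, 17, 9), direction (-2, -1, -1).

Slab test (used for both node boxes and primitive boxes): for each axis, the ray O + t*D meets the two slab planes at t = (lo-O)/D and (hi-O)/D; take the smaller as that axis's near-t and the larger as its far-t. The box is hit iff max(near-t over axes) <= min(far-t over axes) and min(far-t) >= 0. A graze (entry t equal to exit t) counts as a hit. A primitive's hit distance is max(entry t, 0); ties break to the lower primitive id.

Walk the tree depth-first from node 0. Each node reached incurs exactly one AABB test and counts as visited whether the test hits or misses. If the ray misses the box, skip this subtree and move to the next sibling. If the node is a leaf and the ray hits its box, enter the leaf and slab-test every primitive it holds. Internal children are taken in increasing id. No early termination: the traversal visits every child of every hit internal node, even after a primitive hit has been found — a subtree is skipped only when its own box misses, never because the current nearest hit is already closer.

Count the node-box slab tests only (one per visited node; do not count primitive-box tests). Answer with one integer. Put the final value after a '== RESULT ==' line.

Traverse from the root:
N0 x:[8,51/2] y:[-5,37] z:[-12,26] -> hit [8,51/2], descend [4, 6, 7, 8]
  N4 x:[45/2,51/2] y:[33,37] z:[-10,-9] -> miss, prune
  N6 x:[12,41/2] y:[20,27] z:[16,26] -> hit [20,41/2], descend [3, 5]
    N3 x:[19,41/2] y:[20,21] z:[18,22] -> hit [20,41/2] leaf, test {P4@t=20}
    N5 x:[12,29/2] y:[22,27] z:[16,26] -> miss, prune
  N7 x:[19/2,45/2] y:[-5,3] z:[-12,0] -> miss, prune
  N8 x:[8,21/2] y:[11,12] z:[8,11] -> miss, prune

order=[0, 4, 6, 3, 5, 7, 8]  |boxes|=7  |leaves|=1  hit=P4

== RESULT ==
7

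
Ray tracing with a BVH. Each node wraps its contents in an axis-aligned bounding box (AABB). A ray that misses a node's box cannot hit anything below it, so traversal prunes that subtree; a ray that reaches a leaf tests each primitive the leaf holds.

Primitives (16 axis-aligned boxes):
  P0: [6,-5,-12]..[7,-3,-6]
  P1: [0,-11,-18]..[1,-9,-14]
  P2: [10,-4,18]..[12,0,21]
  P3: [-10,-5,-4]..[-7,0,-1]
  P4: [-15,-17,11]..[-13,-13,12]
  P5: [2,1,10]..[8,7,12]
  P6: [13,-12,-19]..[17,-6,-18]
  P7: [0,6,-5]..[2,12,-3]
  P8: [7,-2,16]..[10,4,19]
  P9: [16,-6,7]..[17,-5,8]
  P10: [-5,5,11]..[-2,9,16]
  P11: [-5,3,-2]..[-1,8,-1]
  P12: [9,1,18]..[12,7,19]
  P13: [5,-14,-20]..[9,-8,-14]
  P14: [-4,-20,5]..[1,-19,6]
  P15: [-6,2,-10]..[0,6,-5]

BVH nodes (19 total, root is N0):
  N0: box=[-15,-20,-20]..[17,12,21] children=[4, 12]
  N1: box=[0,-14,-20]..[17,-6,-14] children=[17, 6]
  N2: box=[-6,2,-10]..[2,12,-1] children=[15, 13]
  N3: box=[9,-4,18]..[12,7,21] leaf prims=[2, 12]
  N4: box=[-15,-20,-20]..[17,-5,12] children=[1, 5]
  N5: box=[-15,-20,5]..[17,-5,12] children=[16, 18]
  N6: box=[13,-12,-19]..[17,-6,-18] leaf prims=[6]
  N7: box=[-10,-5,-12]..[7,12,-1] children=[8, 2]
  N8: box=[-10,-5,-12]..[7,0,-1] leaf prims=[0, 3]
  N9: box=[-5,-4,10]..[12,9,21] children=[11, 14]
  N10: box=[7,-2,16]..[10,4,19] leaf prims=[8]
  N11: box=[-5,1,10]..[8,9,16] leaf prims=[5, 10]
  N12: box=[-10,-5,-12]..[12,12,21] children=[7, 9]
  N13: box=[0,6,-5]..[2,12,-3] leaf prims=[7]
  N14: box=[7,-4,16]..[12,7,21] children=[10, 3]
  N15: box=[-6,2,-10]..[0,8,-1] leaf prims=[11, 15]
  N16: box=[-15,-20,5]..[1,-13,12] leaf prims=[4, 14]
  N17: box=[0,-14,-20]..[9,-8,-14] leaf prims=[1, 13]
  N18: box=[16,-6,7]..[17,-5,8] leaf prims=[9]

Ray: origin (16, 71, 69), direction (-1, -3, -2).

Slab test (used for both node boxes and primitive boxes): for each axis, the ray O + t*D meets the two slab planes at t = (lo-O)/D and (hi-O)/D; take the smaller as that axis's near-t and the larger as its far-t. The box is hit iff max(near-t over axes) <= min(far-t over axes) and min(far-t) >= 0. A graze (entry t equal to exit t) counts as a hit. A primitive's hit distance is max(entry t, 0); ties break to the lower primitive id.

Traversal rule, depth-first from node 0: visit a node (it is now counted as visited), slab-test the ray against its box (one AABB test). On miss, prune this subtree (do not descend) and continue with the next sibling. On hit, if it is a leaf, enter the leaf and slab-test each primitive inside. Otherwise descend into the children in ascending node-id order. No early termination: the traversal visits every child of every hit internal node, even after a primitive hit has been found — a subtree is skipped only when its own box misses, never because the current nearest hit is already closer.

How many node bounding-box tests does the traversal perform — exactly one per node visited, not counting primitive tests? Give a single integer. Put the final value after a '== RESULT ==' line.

Trace the traversal:
N0 x:[-1,31] y:[59/3,91/3] z:[24,89/2] -> hit [24,91/3], descend [4, 12]
  N4 x:[-1,31] y:[76/3,91/3] z:[57/2,89/2] -> hit [57/2,91/3], descend [1, 5]
    N1 x:[-1,16] y:[77/3,85/3] z:[83/2,89/2] -> miss, prune
    N5 x:[-1,31] y:[76/3,91/3] z:[57/2,32] -> hit [57/2,91/3], descend [16, 18]
      N16 x:[15,31] y:[28,91/3] z:[57/2,32] -> hit [57/2,91/3] leaf, test {P4@t=29, P14(miss)}
      N18 x:[-1,0] y:[76/3,77/3] z:[61/2,31] -> miss, prune
  N12 x:[4,26] y:[59/3,76/3] z:[24,81/2] -> hit [24,76/3], descend [7, 9]
    N7 x:[9,26] y:[59/3,76/3] z:[35,81/2] -> miss, prune
    N9 x:[4,21] y:[62/3,25] z:[24,59/2] -> miss, prune

order=[0, 4, 1, 5, 16, 18, 12, 7, 9]  |boxes|=9  |leaves|=1  hit=P4

== RESULT ==
9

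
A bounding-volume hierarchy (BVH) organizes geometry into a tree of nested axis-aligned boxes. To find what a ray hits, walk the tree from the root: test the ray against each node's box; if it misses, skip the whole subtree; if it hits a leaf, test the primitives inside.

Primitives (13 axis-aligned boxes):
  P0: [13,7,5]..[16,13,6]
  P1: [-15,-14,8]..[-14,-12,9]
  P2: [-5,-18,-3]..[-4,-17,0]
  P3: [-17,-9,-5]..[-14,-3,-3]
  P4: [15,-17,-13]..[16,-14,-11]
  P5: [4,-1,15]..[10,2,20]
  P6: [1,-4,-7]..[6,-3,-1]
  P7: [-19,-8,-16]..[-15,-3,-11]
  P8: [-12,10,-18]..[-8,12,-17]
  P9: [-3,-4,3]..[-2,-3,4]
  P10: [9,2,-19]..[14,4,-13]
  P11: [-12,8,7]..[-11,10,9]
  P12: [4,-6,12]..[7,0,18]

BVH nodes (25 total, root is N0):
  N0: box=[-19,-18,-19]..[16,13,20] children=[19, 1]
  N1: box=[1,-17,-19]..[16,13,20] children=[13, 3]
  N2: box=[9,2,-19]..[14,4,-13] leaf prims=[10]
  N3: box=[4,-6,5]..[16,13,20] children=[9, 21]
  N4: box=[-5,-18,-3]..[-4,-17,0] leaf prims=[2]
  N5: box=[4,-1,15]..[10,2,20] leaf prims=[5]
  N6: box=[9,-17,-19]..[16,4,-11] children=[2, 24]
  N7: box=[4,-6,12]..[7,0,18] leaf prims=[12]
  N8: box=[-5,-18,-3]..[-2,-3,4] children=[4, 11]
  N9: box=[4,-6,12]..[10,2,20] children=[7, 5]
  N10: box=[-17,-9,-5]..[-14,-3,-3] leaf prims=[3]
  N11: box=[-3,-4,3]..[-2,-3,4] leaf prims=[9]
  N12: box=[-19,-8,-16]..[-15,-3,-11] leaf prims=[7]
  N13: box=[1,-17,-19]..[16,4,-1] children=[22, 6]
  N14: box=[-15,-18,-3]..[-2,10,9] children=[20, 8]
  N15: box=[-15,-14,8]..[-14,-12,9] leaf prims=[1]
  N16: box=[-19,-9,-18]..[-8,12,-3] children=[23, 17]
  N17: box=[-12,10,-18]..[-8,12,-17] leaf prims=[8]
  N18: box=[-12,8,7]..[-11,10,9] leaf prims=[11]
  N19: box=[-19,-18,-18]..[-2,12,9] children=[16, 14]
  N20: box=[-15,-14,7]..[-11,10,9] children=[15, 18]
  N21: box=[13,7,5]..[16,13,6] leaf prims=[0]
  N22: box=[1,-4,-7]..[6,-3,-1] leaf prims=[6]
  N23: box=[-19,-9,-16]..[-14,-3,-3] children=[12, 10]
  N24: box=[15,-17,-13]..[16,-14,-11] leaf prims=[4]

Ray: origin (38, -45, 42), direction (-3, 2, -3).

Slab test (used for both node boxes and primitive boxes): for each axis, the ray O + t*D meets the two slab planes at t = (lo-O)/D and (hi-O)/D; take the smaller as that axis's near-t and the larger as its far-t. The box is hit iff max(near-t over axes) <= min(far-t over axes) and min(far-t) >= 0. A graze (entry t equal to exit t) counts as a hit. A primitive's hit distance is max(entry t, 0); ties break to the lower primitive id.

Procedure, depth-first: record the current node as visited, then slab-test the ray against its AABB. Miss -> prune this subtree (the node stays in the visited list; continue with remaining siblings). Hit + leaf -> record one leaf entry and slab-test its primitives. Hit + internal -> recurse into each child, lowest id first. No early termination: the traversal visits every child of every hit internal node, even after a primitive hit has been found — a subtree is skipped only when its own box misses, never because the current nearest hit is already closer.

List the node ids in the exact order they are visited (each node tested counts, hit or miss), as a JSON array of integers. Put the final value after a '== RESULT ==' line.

Traverse from the root:
N0 x:[22/3,19] y:[27/2,29] z:[22/3,61/3] -> hit [27/2,19], descend [1, 19]
  N1 x:[22/3,37/3] y:[14,29] z:[22/3,61/3] -> miss, prune
  N19 x:[40/3,19] y:[27/2,57/2] z:[11,20] -> hit [27/2,19], descend [14, 16]
    N14 x:[40/3,53/3] y:[27/2,55/2] z:[11,15] -> hit [27/2,15], descend [8, 20]
      N8 x:[40/3,43/3] y:[27/2,21] z:[38/3,15] -> hit [27/2,43/3], descend [4, 11]
        N4 x:[14,43/3] y:[27/2,14] z:[14,15] -> hit [14,14] leaf, test {P2@t=14}
        N11 x:[40/3,41/3] y:[41/2,21] z:[38/3,13] -> miss, prune
      N20 x:[49/3,53/3] y:[31/2,55/2] z:[11,35/3] -> miss, prune
    N16 x:[46/3,19] y:[18,57/2] z:[15,20] -> hit [18,19], descend [17, 23]
      N17 x:[46/3,50/3] y:[55/2,57/2] z:[59/3,20] -> miss, prune
      N23 x:[52/3,19] y:[18,21] z:[15,58/3] -> hit [18,19], descend [10, 12]
        N10 x:[52/3,55/3] y:[18,21] z:[15,47/3] -> miss, prune
        N12 x:[53/3,19] y:[37/2,21] z:[53/3,58/3] -> hit [37/2,19] leaf, test {P7@t=37/2}

13 AABB tests over nodes [0, 1, 19, 14, 8, 4, 11, 20, 16, 17, 23, 10, 12]; 2 leaves entered; closest P2.

== RESULT ==
[0, 1, 19, 14, 8, 4, 11, 20, 16, 17, 23, 10, 12]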